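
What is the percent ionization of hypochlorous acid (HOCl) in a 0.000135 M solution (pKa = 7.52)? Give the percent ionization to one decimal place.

1.5%

HOCl ⇌ OCl- + H+; let x = [H+] at equilibrium.
Ka = 10^(−7.52) = 3.02 × 10^-8
x ≈ √(Ka·C₀) = √(3.02 × 10^-8 × 0.000135) = 2.02 × 10^-6 M
Fraction ionized = 2.02 × 10^-6 / 0.000135 = 0.0150 → 1.5%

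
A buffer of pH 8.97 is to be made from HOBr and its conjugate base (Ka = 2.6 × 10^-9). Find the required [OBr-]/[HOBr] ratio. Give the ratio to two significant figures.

pKa = -log(2.6 × 10^-9) = 8.585
pH = pKa + log(r) ⇒ log(r) = 8.97 − 8.585 = +0.385
r = [OBr-]/[HOBr] = 10^(+0.385) = 2.43

ratio = 2.4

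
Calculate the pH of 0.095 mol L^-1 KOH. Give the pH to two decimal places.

pH = 12.98

KOH is a strong base; [OH-] = 0.095 M.
pOH = -log(0.095) = 1.02
pH = 14.00 - 1.02 = 12.98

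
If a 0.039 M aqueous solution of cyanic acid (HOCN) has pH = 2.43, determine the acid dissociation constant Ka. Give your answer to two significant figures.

Ka = 3.9 × 10^-4

[H+] = 10^(-2.43) = 3.72 × 10^-3 M
At equilibrium [HA] = 0.039 − 3.72 × 10^-3 = 3.53 × 10^-2 M
Ka = [H+][A-]/[HA] = (3.72 × 10^-3)² / 3.53 × 10^-2 = 3.9 × 10^-4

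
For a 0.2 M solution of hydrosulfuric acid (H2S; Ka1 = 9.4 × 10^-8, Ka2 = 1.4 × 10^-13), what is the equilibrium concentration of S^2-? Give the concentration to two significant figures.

1.4 × 10^-13 M

First ionization gives [H+] ≈ [HS-] = 1.37 × 10^-4 M.
Second step: Ka2 = [H+][S^2-]/[HS-] ≈ [S^2-] (since [H+] ≈ [HS-]).
So [S^2-] ≈ Ka2.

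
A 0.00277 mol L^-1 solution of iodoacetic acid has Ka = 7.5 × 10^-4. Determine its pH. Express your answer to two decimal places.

ICH2COOH ⇌ ICH2COO- + H+
Ka = [H+]²/(0.00277 − [H+]) = 7.5 × 10^-4
The 5% rule fails; solving [H+]² + Ka·[H+] − Ka·C₀ = 0 exactly:
[H+] = [−0.00075 + √(0.00075² + 8.31e-06)]/2 = 1.11 × 10^-3 M
pH = −log[H+] = −log(1.11 × 10^-3) = 2.95

pH = 2.95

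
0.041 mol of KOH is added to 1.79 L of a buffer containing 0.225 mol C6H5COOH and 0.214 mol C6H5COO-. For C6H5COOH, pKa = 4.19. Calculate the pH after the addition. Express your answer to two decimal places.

pH = 4.33

After neutralization: n(C6H5COOH) = 0.184 mol, n(C6H5COO-) = 0.255 mol.
pH = pKa + log(n_C6H5COO-/n_C6H5COOH) = 4.19 + log(0.255/0.184) = 4.19 + (+0.142)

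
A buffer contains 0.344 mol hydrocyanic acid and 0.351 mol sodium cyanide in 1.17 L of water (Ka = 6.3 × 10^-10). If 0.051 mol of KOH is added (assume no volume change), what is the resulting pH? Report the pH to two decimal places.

After neutralization: n(HCN) = 0.293 mol, n(CN-) = 0.402 mol.
pKa = −log(6.3 × 10^-10) = 9.201
pH = pKa + log(n_CN-/n_HCN) = 9.201 + log(0.402/0.293) = 9.201 + (+0.137)

pH = 9.34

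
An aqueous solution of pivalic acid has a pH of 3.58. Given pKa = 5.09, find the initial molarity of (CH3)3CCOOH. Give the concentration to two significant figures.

[H+] = 10^(-3.58) = 2.63 × 10^-4 M = x
Ka = 10^(−5.09) = 8.13 × 10^-6
Ka = x²/(C₀ − x) ⇒ C₀ = x + x²/Ka
C₀ = 2.63 × 10^-4 + (2.63 × 10^-4)²/(8.13 × 10^-6) = 8.77 × 10^-3 M

C₀ = 8.8 × 10^-3 M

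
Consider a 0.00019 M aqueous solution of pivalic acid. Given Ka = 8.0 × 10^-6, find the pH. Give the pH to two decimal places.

pH = 4.45

(CH3)3CCOOH ⇌ (CH3)3CCOO- + H+
Ka = [H+]²/(0.00019 − [H+]) = 8.0 × 10^-6
The 5% rule fails; solving [H+]² + Ka·[H+] − Ka·C₀ = 0 exactly:
[H+] = [−8e-06 + √(8e-06² + 6.08e-09)]/2 = 3.52 × 10^-5 M
pH = −log[H+] = −log(3.52 × 10^-5) = 4.45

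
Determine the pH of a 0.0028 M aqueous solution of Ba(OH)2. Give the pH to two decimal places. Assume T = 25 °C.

pH = 11.75

Ba(OH)2 is a strong base (each formula unit releases 2 OH-); [OH-] = 0.0056 M.
pOH = -log(0.0056) = 2.25
pH = 14.00 - 2.25 = 11.75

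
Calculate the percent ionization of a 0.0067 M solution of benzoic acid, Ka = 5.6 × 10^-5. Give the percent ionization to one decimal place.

8.7%

C6H5COOH ⇌ C6H5COO- + H+; let x = [H+] at equilibrium.
Solve x² + 5.6e-05x − 3.75e-07 = 0 → x = 5.85 × 10^-4 M
% ionization = x/C₀ × 100% = 5.85 × 10^-4/0.0067 × 100% = 8.7%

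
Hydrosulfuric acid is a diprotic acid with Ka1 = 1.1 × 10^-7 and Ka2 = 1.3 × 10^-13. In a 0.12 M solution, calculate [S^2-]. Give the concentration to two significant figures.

First ionization gives [H+] ≈ [HS-] = 1.15 × 10^-4 M.
Second step: Ka2 = [H+][S^2-]/[HS-] ≈ [S^2-] (since [H+] ≈ [HS-]).
So [S^2-] ≈ Ka2.

1.3 × 10^-13 M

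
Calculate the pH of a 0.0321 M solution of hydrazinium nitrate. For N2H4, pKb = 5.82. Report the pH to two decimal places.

pH = 4.84

N2H5+ is the conjugate acid of the weak base N2H4.
Kb = 10^(−5.82) = 1.51 × 10^-6
Ka = Kw/Kb = 1.0×10^-14 / 1.51 × 10^-6 = 6.62 × 10^-9
Let x = [H+] at equilibrium. Ka = x²/(0.0321 − x).
Neglecting x in the denominator: x = √(6.62 × 10^-9 × 0.0321) = 1.46 × 10^-5 M
pH = −log(1.46 × 10^-5) = 4.84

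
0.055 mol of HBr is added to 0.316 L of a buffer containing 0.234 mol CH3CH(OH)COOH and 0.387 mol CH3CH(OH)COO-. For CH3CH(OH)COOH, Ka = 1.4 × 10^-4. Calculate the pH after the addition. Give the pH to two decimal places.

pH = 3.91

After neutralization: n(CH3CH(OH)COOH) = 0.289 mol, n(CH3CH(OH)COO-) = 0.332 mol.
pKa = −log(1.4 × 10^-4) = 3.854
pH = pKa + log([A⁻]/[HA]) = 3.854 + log(0.332/0.289) = 3.854 +0.060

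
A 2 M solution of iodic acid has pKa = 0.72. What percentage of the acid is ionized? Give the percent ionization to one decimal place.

HIO3 ⇌ IO3- + H+; let x = [H+] at equilibrium.
Ka = 10^(−0.72) = 1.91 × 10^-1
Ka = x²/(C₀ − x); solving the quadratic gives x = 5.30 × 10^-1 M.
Fraction ionized = 5.30 × 10^-1 / 2 = 0.2650 → 26.5%

26.5%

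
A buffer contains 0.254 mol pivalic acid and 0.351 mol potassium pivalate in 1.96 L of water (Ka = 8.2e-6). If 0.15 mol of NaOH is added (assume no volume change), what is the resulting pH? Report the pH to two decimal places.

pH = 5.77

After neutralization: n((CH3)3CCOOH) = 0.104 mol, n((CH3)3CCOO-) = 0.501 mol.
pKa = −log(8.2 × 10^-6) = 5.086
Henderson–Hasselbalch with mole ratio 0.501/0.104: pH = 5.086 + (+0.683)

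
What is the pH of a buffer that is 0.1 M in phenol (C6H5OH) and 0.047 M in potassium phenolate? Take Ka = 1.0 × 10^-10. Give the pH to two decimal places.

pKa = −log(1.0 × 10^-10) = 10.000
pH = pKa + log([A⁻]/[HA]) = 10.000 + log(0.047/0.1)
pH = 10.000 + (-0.328) = 9.67

pH = 9.67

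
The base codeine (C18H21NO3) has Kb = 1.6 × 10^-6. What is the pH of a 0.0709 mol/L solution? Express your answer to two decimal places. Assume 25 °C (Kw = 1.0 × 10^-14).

C18H21NO3 + H2O ⇌ C18H22NO3+ + OH-
From the ICE table, Kb = x²/(0.0709 − x) = 1.6 × 10^-6.
Since Kb ≪ C₀, x ≈ √(Kb·C₀) = 3.37 × 10^-4 M.
pOH = 3.47, so pH = 14.00 − pOH = 10.53

pH = 10.53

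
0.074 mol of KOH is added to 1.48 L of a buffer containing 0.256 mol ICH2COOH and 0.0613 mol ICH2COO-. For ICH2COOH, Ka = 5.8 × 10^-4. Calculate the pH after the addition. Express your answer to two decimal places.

OH- converts ICH2COOH to ICH2COO-: ICH2COOH → 0.182 mol, ICH2COO- → 0.135 mol.
pKa = −log(5.8 × 10^-4) = 3.237
pH = pKa + log([A⁻]/[HA]) = 3.237 + log(0.135/0.182) = 3.237 -0.130

pH = 3.11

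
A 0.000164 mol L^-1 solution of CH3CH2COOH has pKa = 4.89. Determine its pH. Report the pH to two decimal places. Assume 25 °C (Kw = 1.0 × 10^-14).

CH3CH2COOH ⇌ CH3CH2COO- + H+
Ka = 10^(−4.89) = 1.29 × 10^-5
Ka = x²/(0.000164 − x) = 1.29 × 10^-5
Here C₀/Ka ≈ 12.7, so the small-x approximation fails. Use the quadratic:
x = [−1.29e-05 + √(1.29e-05² + 8.46e-09)]/2 = 4.00 × 10^-5 M
pH = −log[H+] = −log(4.00 × 10^-5) = 4.40

pH = 4.40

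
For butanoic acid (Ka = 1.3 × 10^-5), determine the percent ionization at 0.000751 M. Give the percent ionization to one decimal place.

12.3%

CH3(CH2)2COOH ⇌ CH3(CH2)2COO- + H+; let x = [H+] at equilibrium.
Ka = x²/(C₀ − x); solving the quadratic gives x = 9.25 × 10^-5 M.
% ionization = x/C₀ × 100% = 9.25 × 10^-5/0.000751 × 100% = 12.3%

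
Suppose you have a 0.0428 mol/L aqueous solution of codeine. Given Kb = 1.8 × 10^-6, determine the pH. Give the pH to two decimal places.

C18H21NO3 + H2O ⇌ C18H22NO3+ + OH-
From the ICE table, Kb = [OH-]²/(0.0428 − [OH-]) = 1.8 × 10^-6.
Since Kb ≪ C₀, [OH-] ≈ √(Kb·C₀) = 2.78 × 10^-4 M.
pOH = −log(2.78 × 10^-4) = 3.56; pH = 14.00 − 3.56 = 10.44

pH = 10.44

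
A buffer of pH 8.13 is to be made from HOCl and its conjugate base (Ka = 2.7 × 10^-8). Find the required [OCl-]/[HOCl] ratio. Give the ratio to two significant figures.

pKa = -log(2.7 × 10^-8) = 7.569
pH = pKa + log(r) ⇒ log(r) = 8.13 − 7.569 = +0.561
r = [OCl-]/[HOCl] = 10^(+0.561) = 3.64

ratio = 3.6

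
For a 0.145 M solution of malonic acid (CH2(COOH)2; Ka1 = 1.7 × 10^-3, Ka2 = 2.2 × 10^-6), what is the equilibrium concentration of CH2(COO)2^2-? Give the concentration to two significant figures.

First ionization gives [H+] ≈ [CH2(COOH)COO-] = 1.49 × 10^-2 M.
Second step: Ka2 = [H+][CH2(COO)2^2-]/[CH2(COOH)COO-] ≈ [CH2(COO)2^2-] (since [H+] ≈ [CH2(COOH)COO-]).
So [CH2(COO)2^2-] ≈ Ka2.

2.2 × 10^-6 M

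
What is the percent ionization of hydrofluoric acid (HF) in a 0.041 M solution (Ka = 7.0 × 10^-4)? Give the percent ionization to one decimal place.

HF ⇌ F- + H+; let x = [H+] at equilibrium.
Ka = x²/(C₀ − x); solving the quadratic gives x = 5.02 × 10^-3 M.
Fraction ionized = 5.02 × 10^-3 / 0.041 = 0.1224 → 12.2%

12.2%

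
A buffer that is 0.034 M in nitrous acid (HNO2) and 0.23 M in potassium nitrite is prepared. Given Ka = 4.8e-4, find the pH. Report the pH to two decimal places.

pH = 4.15

pKa = −log(4.8 × 10^-4) = 3.319
pH = pKa + log([A⁻]/[HA]) = 3.319 + log(0.23/0.034)
pH = 3.319 + (+0.830) = 4.15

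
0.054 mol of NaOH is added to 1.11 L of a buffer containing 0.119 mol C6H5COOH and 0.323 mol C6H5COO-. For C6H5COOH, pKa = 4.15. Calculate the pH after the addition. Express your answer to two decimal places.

OH- converts C6H5COOH to C6H5COO-: C6H5COOH → 0.065 mol, C6H5COO- → 0.377 mol.
pH = pKa + log([A⁻]/[HA]) = 4.15 + log(0.377/0.065) = 4.15 +0.763

pH = 4.91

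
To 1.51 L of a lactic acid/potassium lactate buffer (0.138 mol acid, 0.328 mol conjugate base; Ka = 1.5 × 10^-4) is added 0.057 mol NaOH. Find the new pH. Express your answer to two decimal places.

After neutralization: n(CH3CH(OH)COOH) = 0.081 mol, n(CH3CH(OH)COO-) = 0.385 mol.
pKa = −log(1.5 × 10^-4) = 3.824
pH = pKa + log([A⁻]/[HA]) = 3.824 + log(0.385/0.081) = 3.824 +0.677

pH = 4.50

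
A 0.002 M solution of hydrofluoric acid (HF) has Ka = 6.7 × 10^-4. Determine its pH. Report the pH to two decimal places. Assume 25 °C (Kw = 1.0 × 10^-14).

HF ⇌ F- + H+
Ka = [H+]²/(0.002 − [H+]) = 6.7 × 10^-4
The 5% rule fails; solving [H+]² + Ka·[H+] − Ka·C₀ = 0 exactly:
[H+] = [−0.00067 + √(0.00067² + 5.36e-06)]/2 = 8.70 × 10^-4 M
pH = −log(8.70 × 10^-4) = 3.06

pH = 3.06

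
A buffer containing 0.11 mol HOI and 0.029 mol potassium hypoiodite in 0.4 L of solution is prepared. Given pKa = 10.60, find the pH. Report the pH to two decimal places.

pH = 10.02

Using pH = pKa + log([base]/[acid]) with [base]/[acid] = 0.029/0.11:
pH = 10.60 + (-0.579) = 10.02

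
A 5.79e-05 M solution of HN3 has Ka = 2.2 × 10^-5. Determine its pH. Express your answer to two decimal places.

pH = 4.58

HN3 ⇌ N3- + H+
Ka = x²/(5.79e-05 − x) = 2.2 × 10^-5
Here C₀/Ka ≈ 2.63, so the small-x approximation fails. Use the quadratic:
x = [−2.2e-05 + √(2.2e-05² + 5.1e-09)]/2 = 2.63 × 10^-5 M
pH = −log[H+] = −log(2.63 × 10^-5) = 4.58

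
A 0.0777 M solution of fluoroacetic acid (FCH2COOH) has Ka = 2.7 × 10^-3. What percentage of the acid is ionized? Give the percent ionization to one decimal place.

FCH2COOH ⇌ FCH2COO- + H+; let x = [H+] at equilibrium.
Solve x² + 0.0027x − 0.00021 = 0 → x = 1.32 × 10^-2 M
% ionization = x/C₀ × 100% = 1.32 × 10^-2/0.0777 × 100% = 17.0%

17.0%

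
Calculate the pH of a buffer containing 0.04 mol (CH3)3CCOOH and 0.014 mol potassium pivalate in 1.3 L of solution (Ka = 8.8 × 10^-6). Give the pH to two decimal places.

pKa = −log(8.8 × 10^-6) = 5.056
Using pH = pKa + log([base]/[acid]) with [base]/[acid] = 0.014/0.04:
pH = 5.056 + (-0.456) = 4.60

pH = 4.60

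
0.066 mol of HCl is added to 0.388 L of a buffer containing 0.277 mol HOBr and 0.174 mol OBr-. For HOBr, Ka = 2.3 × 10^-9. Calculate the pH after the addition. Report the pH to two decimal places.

Added H+ converts OBr- to HOBr: HOBr → 0.343 mol, OBr- → 0.108 mol.
pKa = −log(2.3 × 10^-9) = 8.638
pH = pKa + log(n_OBr-/n_HOBr) = 8.638 + log(0.108/0.343) = 8.638 + (-0.502)

pH = 8.14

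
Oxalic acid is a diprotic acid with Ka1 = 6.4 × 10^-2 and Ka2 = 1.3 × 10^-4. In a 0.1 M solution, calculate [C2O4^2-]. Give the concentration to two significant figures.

First ionization gives [H+] ≈ [HC2O4-] = 5.42 × 10^-2 M.
Second step: Ka2 = [H+][C2O4^2-]/[HC2O4-] ≈ [C2O4^2-] (since [H+] ≈ [HC2O4-]).
So [C2O4^2-] ≈ Ka2.

1.3 × 10^-4 M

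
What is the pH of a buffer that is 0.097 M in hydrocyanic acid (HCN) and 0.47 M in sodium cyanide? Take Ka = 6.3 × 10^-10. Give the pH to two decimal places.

pKa = −log(6.3 × 10^-10) = 9.201
Using pH = pKa + log([base]/[acid]) with [base]/[acid] = 0.47/0.097:
pH = 9.201 + (+0.685) = 9.89

pH = 9.89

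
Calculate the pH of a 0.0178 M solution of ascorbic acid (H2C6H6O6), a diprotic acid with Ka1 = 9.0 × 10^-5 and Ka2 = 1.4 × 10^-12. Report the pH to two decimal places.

pH = 2.91

Since Ka1 ≫ Ka2, the first ionization dominates [H+].
Ka1 = x²/(0.0178 − x) = 9.0 × 10^-5
Solving the quadratic: x = (−Ka1 + √(Ka1² + 4·Ka1·C₀))/2 = 1.22 × 10^-3 M
pH = −log(1.22 × 10^-3) = 2.91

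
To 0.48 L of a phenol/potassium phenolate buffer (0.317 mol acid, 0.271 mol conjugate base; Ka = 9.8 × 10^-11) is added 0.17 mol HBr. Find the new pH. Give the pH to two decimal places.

After neutralization: n(C6H5OH) = 0.487 mol, n(C6H5O-) = 0.101 mol.
pKa = −log(9.8 × 10^-11) = 10.009
pH = pKa + log([A⁻]/[HA]) = 10.009 + log(0.101/0.487) = 10.009 -0.683

pH = 9.33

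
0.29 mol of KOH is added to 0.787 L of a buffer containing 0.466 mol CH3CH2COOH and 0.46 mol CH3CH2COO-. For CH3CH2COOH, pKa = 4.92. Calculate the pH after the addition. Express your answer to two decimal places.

OH- converts CH3CH2COOH to CH3CH2COO-: CH3CH2COOH → 0.176 mol, CH3CH2COO- → 0.75 mol.
pH = pKa + log(n_CH3CH2COO-/n_CH3CH2COOH) = 4.92 + log(0.75/0.176) = 4.92 + (+0.630)

pH = 5.55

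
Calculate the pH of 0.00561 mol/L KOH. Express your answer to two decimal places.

pH = 11.75

KOH is a strong base; [OH-] = 0.00561 M.
pOH = -log(0.00561) = 2.25
pH = 14.00 - 2.25 = 11.75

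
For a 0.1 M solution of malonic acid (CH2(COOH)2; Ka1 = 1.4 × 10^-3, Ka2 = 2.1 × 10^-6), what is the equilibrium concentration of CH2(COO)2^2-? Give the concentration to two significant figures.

2.1 × 10^-6 M

First ionization gives [H+] ≈ [CH2(COOH)COO-] = 1.12 × 10^-2 M.
Second step: Ka2 = [H+][CH2(COO)2^2-]/[CH2(COOH)COO-] ≈ [CH2(COO)2^2-] (since [H+] ≈ [CH2(COOH)COO-]).
So [CH2(COO)2^2-] ≈ Ka2.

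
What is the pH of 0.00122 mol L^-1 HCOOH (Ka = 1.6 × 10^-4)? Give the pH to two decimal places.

pH = 3.43

HCOOH ⇌ HCOO- + H+
From the ICE table, Ka = [H+]²/(0.00122 − [H+]) = 1.6 × 10^-4.
The 5% rule fails; solving [H+]² + Ka·[H+] − Ka·C₀ = 0 exactly:
[H+] = [−0.00016 + √(0.00016² + 7.81e-07)]/2 = 3.69 × 10^-4 M
pH = −log(3.69 × 10^-4) = 3.43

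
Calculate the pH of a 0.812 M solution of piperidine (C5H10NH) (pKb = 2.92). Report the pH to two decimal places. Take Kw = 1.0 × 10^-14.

C5H10NH + H2O ⇌ C5H10NH2+ + OH-
Kb = 10^(−2.92) = 1.20 × 10^-3
From the ICE table, Kb = [OH-]²/(0.812 − [OH-]) = 1.20 × 10^-3.
Since Kb ≪ C₀, [OH-] ≈ √(Kb·C₀) = 3.12 × 10^-2 M.
([OH-]/C₀ = 3.8% < 5%, so the approximation holds.)
pOH = 1.51, so pH = 14.00 − pOH = 12.49

pH = 12.49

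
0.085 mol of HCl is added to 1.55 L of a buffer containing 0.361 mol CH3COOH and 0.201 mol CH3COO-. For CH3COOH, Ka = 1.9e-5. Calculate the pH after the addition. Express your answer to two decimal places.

pH = 4.14

After neutralization: n(CH3COOH) = 0.446 mol, n(CH3COO-) = 0.116 mol.
pKa = −log(1.9 × 10^-5) = 4.721
pH = pKa + log(n_CH3COO-/n_CH3COOH) = 4.721 + log(0.116/0.446) = 4.721 + (-0.585)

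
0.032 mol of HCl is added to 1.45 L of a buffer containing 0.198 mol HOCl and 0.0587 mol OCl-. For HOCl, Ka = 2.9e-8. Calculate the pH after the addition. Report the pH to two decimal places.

pH = 6.60

After neutralization: n(HOCl) = 0.23 mol, n(OCl-) = 0.0267 mol.
pKa = −log(2.9 × 10^-8) = 7.538
Henderson–Hasselbalch with mole ratio 0.0267/0.23: pH = 7.538 + (-0.935)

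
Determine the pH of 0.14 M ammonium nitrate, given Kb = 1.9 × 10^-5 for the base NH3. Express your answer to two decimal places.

NH4+ is the conjugate acid of the weak base NH3.
Ka = Kw/Kb = 1.0×10^-14 / 1.9 × 10^-5 = 5.26 × 10^-10
From the ICE table, Ka = x²/(0.14 − x) = 5.26 × 10^-10.
Since Ka ≪ C₀, x ≈ √(Ka·C₀) = 8.58 × 10^-6 M.
Check: 0.0061% ionized — well under 5%, approximation valid.
pH = −log[H+] = −log(8.58 × 10^-6) = 5.07

pH = 5.07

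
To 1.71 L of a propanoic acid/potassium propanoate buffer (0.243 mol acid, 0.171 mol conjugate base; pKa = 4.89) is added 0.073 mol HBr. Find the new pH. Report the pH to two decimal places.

pH = 4.38

Added H+ converts CH3CH2COO- to CH3CH2COOH: CH3CH2COOH → 0.316 mol, CH3CH2COO- → 0.098 mol.
pH = pKa + log([A⁻]/[HA]) = 4.89 + log(0.098/0.316) = 4.89 -0.508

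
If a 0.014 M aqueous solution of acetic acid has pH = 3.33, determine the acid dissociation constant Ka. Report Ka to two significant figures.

Ka = 1.6 × 10^-5

[H+] = 10^(-3.33) = 4.68 × 10^-4 M
At equilibrium [HA] = 0.014 − 4.68 × 10^-4 = 1.35 × 10^-2 M
Ka = [H+][A-]/[HA] = (4.68 × 10^-4)² / 1.35 × 10^-2 = 1.6 × 10^-5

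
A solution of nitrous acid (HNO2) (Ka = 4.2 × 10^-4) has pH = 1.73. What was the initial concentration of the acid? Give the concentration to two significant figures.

[H+] = 10^(-1.73) = 1.86 × 10^-2 M = x
Ka = x²/(C₀ − x) ⇒ C₀ = x + x²/Ka
C₀ = 1.86 × 10^-2 + (1.86 × 10^-2)²/(4.2 × 10^-4) = 8.42 × 10^-1 M

C₀ = 8.4 × 10^-1 M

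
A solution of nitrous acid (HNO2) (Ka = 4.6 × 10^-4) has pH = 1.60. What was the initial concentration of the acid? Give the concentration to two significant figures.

[H+] = 10^(-1.60) = 2.51 × 10^-2 M = x
Ka = x²/(C₀ − x) ⇒ C₀ = x + x²/Ka
C₀ = 2.51 × 10^-2 + (2.51 × 10^-2)²/(4.6 × 10^-4) = 1.39 M

C₀ = 1.4 M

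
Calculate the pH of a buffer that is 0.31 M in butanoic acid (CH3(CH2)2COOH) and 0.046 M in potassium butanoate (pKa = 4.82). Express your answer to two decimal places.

pH = pKa + log([A⁻]/[HA]) = 4.82 + log(0.046/0.31)
pH = 4.82 + (-0.829) = 3.99

pH = 3.99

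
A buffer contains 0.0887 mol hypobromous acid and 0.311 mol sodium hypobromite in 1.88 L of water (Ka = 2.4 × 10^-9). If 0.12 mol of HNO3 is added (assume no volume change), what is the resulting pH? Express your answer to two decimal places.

After neutralization: n(HOBr) = 0.209 mol, n(OBr-) = 0.191 mol.
pKa = −log(2.4 × 10^-9) = 8.620
Henderson–Hasselbalch with mole ratio 0.191/0.209: pH = 8.620 + (-0.039)

pH = 8.58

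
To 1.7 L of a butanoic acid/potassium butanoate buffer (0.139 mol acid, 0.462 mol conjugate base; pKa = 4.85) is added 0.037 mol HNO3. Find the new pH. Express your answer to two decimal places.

After neutralization: n(CH3(CH2)2COOH) = 0.176 mol, n(CH3(CH2)2COO-) = 0.425 mol.
Henderson–Hasselbalch with mole ratio 0.425/0.176: pH = 4.85 + (+0.383)

pH = 5.23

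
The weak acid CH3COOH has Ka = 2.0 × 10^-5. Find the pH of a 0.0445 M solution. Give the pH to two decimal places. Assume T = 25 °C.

CH3COOH ⇌ CH3COO- + H+
Let x = [H+] at equilibrium. Ka = x²/(0.0445 − x).
Since Ka ≪ C₀, x ≈ √(Ka·C₀) = 9.43 × 10^-4 M.
(x/C₀ = 2.1% < 5%, so the approximation holds.)
pH = −log(9.43 × 10^-4) = 3.03

pH = 3.03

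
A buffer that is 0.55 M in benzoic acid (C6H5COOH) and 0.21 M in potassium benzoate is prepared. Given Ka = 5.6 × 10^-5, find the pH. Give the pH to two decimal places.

pH = 3.83

pKa = −log(5.6 × 10^-5) = 4.252
pH = pKa + log([A⁻]/[HA]) = 4.252 + log(0.21/0.55)
pH = 4.252 + (-0.418) = 3.83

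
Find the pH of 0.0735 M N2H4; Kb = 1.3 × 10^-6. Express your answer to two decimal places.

pH = 10.49

N2H4 + H2O ⇌ N2H5+ + OH-
Let x = [OH-] at equilibrium. Kb = x²/(0.0735 − x).
Assume x ≪ 0.0735: x ≈ √(1.3 × 10^-6 × 0.0735) = 3.09 × 10^-4 M
pOH = −log(3.09 × 10^-4) = 3.51; pH = 14.00 − 3.51 = 10.49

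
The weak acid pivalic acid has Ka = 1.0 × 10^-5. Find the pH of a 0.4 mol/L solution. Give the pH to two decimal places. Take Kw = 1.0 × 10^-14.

(CH3)3CCOOH ⇌ (CH3)3CCOO- + H+
Ka = [H+]²/(0.4 − [H+]) = 1.0 × 10^-5
Since Ka ≪ C₀, [H+] ≈ √(Ka·C₀) = 2.00 × 10^-3 M.
pH = −log[H+] = −log(2.00 × 10^-3) = 2.70

pH = 2.70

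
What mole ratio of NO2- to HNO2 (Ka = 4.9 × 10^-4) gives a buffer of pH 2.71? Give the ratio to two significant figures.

pKa = -log(4.9 × 10^-4) = 3.310
pH = pKa + log(r) ⇒ log(r) = 2.71 − 3.310 = -0.600
r = [NO2-]/[HNO2] = 10^(-0.600) = 0.251

ratio = 0.25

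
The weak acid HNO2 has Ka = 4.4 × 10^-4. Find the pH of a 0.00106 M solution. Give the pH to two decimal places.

HNO2 ⇌ NO2- + H+
Ka = [H+]²/(0.00106 − [H+]) = 4.4 × 10^-4
The 5% rule fails; solving [H+]² + Ka·[H+] − Ka·C₀ = 0 exactly:
[H+] = [−0.00044 + √(0.00044² + 1.87e-06)]/2 = 4.97 × 10^-4 M
pH = −log[H+] = −log(4.97 × 10^-4) = 3.30

pH = 3.30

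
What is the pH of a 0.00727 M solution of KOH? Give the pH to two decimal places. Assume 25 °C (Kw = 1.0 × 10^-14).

KOH is a strong base; [OH-] = 0.00727 M.
pOH = -log(0.00727) = 2.14
pH = 14.00 - 2.14 = 11.86

pH = 11.86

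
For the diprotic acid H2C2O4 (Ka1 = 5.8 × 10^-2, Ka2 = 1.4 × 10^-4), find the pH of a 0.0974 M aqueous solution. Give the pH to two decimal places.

pH = 1.29

Ka1 ≫ Ka2, so treat the first dissociation as the only significant source of H+.
Ka1 = x²/(0.0974 − x) = 5.8 × 10^-2
Solving the quadratic: x = (−Ka1 + √(Ka1² + 4·Ka1·C₀))/2 = 5.16 × 10^-2 M
pH = −log(5.16 × 10^-2) = 1.29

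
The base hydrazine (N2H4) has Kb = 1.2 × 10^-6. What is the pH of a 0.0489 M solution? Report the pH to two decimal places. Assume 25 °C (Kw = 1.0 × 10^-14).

pH = 10.38

N2H4 + H2O ⇌ N2H5+ + OH-
Kb = [OH-]²/(0.0489 − [OH-]) = 1.2 × 10^-6
Neglecting [OH-] in the denominator: [OH-] = √(1.2 × 10^-6 × 0.0489) = 2.42 × 10^-4 M
([OH-]/C₀ = 0.5% < 5%, so the approximation holds.)
pOH = 3.62, so pH = 14.00 − pOH = 10.38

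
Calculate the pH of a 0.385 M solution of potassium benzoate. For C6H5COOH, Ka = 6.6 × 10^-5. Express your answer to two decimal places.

pH = 8.88

C6H5COO- is the conjugate base of the weak acid C6H5COOH.
Kb = Kw/Ka = 1.0×10^-14 / 6.6 × 10^-5 = 1.52 × 10^-10
Kb = [OH-]²/(0.385 − [OH-]) = 1.52 × 10^-10
Assume [OH-] ≪ 0.385: [OH-] ≈ √(1.52 × 10^-10 × 0.385) = 7.65 × 10^-6 M
([OH-]/C₀ = 0.002% < 5%, so the approximation holds.)
pOH = 5.12, so pH = 14.00 − pOH = 8.88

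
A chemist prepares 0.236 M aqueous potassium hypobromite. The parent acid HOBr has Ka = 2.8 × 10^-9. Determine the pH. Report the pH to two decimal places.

pH = 10.96

OBr- is the conjugate base of the weak acid HOBr.
Kb = Kw/Ka = 1.0×10^-14 / 2.8 × 10^-9 = 3.57 × 10^-6
Let x = [OH-] at equilibrium. Kb = x²/(0.236 − x).
Neglecting x in the denominator: x = √(3.57 × 10^-6 × 0.236) = 9.18 × 10^-4 M
(x/C₀ = 0.39% < 5%, so the approximation holds.)
pOH = −log(9.18 × 10^-4) = 3.04; pH = 14.00 − 3.04 = 10.96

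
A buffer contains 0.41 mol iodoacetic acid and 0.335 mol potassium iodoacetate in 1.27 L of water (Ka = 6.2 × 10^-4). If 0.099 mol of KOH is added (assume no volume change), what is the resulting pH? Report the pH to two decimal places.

After neutralization: n(ICH2COOH) = 0.311 mol, n(ICH2COO-) = 0.434 mol.
pKa = −log(6.2 × 10^-4) = 3.208
Henderson–Hasselbalch with mole ratio 0.434/0.311: pH = 3.208 + (+0.145)

pH = 3.35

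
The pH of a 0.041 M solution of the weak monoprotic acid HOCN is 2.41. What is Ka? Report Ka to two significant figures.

Ka = 4.1 × 10^-4

[H+] = 10^(-2.41) = 3.89 × 10^-3 M
At equilibrium [HA] = 0.041 − 3.89 × 10^-3 = 3.71 × 10^-2 M
Ka = [H+][A-]/[HA] = (3.89 × 10^-3)² / 3.71 × 10^-2 = 4.1 × 10^-4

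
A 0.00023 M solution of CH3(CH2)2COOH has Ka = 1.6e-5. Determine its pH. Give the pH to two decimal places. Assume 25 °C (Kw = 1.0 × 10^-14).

pH = 4.27

CH3(CH2)2COOH ⇌ CH3(CH2)2COO- + H+
From the ICE table, Ka = x²/(0.00023 − x) = 1.6 × 10^-5.
Here C₀/Ka ≈ 14.4, so the small-x approximation fails. Use the quadratic:
x = (−Ka + √(Ka² + 4·Ka·C₀))/2 = 5.32 × 10^-5 M
pH = −log(5.32 × 10^-5) = 4.27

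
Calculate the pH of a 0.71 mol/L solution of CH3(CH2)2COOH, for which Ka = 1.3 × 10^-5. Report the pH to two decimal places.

pH = 2.52

CH3(CH2)2COOH ⇌ CH3(CH2)2COO- + H+
Ka = x²/(0.71 − x) = 1.3 × 10^-5
Since Ka ≪ C₀, x ≈ √(Ka·C₀) = 3.04 × 10^-3 M.
(x/C₀ = 0.43% < 5%, so the approximation holds.)
pH = −log[H+] = −log(3.04 × 10^-3) = 2.52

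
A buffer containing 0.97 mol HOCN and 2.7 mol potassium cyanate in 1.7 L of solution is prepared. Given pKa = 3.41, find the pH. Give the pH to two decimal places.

Henderson–Hasselbalch: pH = pKa + log([OCN-]/[HOCN]) = 3.41 + log(2.7/0.97)
pH = 3.41 + (+0.445) = 3.85

pH = 3.85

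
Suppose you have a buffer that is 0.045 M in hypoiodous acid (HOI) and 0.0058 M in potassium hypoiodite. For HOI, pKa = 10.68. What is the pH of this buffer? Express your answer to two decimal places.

pH = pKa + log([A⁻]/[HA]) = 10.68 + log(0.0058/0.045)
pH = 10.68 + (-0.890) = 9.79

pH = 9.79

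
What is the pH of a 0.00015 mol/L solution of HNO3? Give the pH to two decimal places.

pH = 3.82

HNO3 is a strong acid and dissociates completely, so [H+] = 0.00015 M.
pH = -log(0.00015) = 3.82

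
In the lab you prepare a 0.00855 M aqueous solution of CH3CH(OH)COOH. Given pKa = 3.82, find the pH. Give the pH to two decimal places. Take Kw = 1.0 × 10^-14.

CH3CH(OH)COOH ⇌ CH3CH(OH)COO- + H+
Ka = 10^(−3.82) = 1.51 × 10^-4
Ka = [H+]²/(0.00855 − [H+]) = 1.51 × 10^-4
Here C₀/Ka ≈ 56.6, so the small-[H+] approximation fails. Use the quadratic:
[H+] = [−0.000151 + √(0.000151² + 5.16e-06)]/2 = 1.06 × 10^-3 M
pH = −log[H+] = −log(1.06 × 10^-3) = 2.97

pH = 2.97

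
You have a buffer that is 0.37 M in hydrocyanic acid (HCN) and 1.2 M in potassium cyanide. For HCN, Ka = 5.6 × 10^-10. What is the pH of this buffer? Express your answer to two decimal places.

pH = 9.76

pKa = −log(5.6 × 10^-10) = 9.252
pH = pKa + log([A⁻]/[HA]) = 9.252 + log(1.2/0.37)
pH = 9.252 + (+0.511) = 9.76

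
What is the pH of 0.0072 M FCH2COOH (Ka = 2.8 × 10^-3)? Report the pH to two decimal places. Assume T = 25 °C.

pH = 2.48

FCH2COOH ⇌ FCH2COO- + H+
Ka = [H+]²/(0.0072 − [H+]) = 2.8 × 10^-3
[H+] is not negligible relative to C₀; solve [H+]² + 0.0028·[H+] − 2.02e-05 = 0.
[H+] = [−0.0028 + √(0.0028² + 8.06e-05)]/2 = 3.30 × 10^-3 M
pH = −log[H+] = −log(3.30 × 10^-3) = 2.48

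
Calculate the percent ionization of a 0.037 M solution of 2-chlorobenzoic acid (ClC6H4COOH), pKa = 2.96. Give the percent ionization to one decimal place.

ClC6H4COOH ⇌ ClC6H4COO- + H+; let x = [H+] at equilibrium.
Ka = 10^(−2.96) = 1.10 × 10^-3
Solve x² + 0.0011x − 4.07e-05 = 0 → x = 5.85 × 10^-3 M
% ionization = x/C₀ × 100% = 5.85 × 10^-3/0.037 × 100% = 15.8%

15.8%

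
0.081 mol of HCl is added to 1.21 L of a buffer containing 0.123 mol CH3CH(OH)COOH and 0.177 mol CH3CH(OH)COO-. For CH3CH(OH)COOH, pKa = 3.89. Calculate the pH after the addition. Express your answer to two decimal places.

pH = 3.56

After neutralization: n(CH3CH(OH)COOH) = 0.204 mol, n(CH3CH(OH)COO-) = 0.096 mol.
Henderson–Hasselbalch with mole ratio 0.096/0.204: pH = 3.89 + (-0.327)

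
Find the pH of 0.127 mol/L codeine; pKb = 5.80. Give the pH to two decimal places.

C18H21NO3 + H2O ⇌ C18H22NO3+ + OH-
Kb = 10^(−5.80) = 1.58 × 10^-6
Kb = [OH-]²/(0.127 − [OH-]) = 1.58 × 10^-6
Since Kb ≪ C₀, [OH-] ≈ √(Kb·C₀) = 4.48 × 10^-4 M.
pOH = −log(4.48 × 10^-4) = 3.35; pH = 14.00 − 3.35 = 10.65

pH = 10.65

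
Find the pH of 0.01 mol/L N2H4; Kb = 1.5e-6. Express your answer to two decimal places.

N2H4 + H2O ⇌ N2H5+ + OH-
From the ICE table, Kb = x²/(0.01 − x) = 1.5 × 10^-6.
Since Kb ≪ C₀, x ≈ √(Kb·C₀) = 1.22 × 10^-4 M.
Check: 1.2% ionized — well under 5%, approximation valid.
pOH = −log(1.22 × 10^-4) = 3.91; pH = 14.00 − 3.91 = 10.09

pH = 10.09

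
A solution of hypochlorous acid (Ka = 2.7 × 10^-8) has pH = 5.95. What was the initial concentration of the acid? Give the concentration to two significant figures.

[H+] = 10^(-5.95) = 1.12 × 10^-6 M = x
Ka = x²/(C₀ − x) ⇒ C₀ = x + x²/Ka
C₀ = 1.12 × 10^-6 + (1.12 × 10^-6)²/(2.7 × 10^-8) = 4.76 × 10^-5 M

C₀ = 4.8 × 10^-5 M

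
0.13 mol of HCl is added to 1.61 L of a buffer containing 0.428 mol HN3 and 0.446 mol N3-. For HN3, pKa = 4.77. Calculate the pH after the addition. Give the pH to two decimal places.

Added H+ converts N3- to HN3: HN3 → 0.558 mol, N3- → 0.316 mol.
Henderson–Hasselbalch with mole ratio 0.316/0.558: pH = 4.77 + (-0.247)

pH = 4.52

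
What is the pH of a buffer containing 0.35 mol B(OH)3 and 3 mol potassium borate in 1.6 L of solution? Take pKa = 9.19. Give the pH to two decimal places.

Henderson–Hasselbalch: pH = pKa + log([B(OH)4-]/[B(OH)3]) = 9.19 + log(3/0.35)
pH = 9.19 + (+0.933) = 10.12

pH = 10.12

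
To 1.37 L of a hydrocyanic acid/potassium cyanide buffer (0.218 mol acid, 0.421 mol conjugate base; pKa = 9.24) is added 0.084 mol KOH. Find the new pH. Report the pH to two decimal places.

pH = 9.82

After neutralization: n(HCN) = 0.134 mol, n(CN-) = 0.505 mol.
Henderson–Hasselbalch with mole ratio 0.505/0.134: pH = 9.24 + (+0.576)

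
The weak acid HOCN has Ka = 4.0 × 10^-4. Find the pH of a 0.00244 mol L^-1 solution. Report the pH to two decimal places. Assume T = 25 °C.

pH = 3.09

HOCN ⇌ OCN- + H+
From the ICE table, Ka = [H+]²/(0.00244 − [H+]) = 4.0 × 10^-4.
[H+] is not negligible relative to C₀; solve [H+]² + 0.0004·[H+] − 9.76e-07 = 0.
[H+] = [−0.0004 + √(0.0004² + 3.9e-06)]/2 = 8.08 × 10^-4 M
pH = −log(8.08 × 10^-4) = 3.09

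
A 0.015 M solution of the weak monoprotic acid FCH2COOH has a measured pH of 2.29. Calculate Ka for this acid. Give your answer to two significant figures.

[H+] = 10^(-2.29) = 5.13 × 10^-3 M
At equilibrium [HA] = 0.015 − 5.13 × 10^-3 = 9.87 × 10^-3 M
Ka = [H+][A-]/[HA] = (5.13 × 10^-3)² / 9.87 × 10^-3 = 2.7 × 10^-3

Ka = 2.7 × 10^-3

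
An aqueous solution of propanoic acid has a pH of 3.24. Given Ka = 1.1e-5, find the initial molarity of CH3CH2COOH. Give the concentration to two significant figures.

[H+] = 10^(-3.24) = 5.75 × 10^-4 M = x
Ka = x²/(C₀ − x) ⇒ C₀ = x + x²/Ka
C₀ = 5.75 × 10^-4 + (5.75 × 10^-4)²/(1.1 × 10^-5) = 3.06 × 10^-2 M

C₀ = 3.1 × 10^-2 M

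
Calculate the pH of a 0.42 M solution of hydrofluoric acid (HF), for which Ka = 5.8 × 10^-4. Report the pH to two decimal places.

pH = 1.81

HF ⇌ F- + H+
Ka = x²/(0.42 − x) = 5.8 × 10^-4
Since Ka ≪ C₀, x ≈ √(Ka·C₀) = 1.56 × 10^-2 M.
pH = −log[H+] = −log(1.56 × 10^-2) = 1.81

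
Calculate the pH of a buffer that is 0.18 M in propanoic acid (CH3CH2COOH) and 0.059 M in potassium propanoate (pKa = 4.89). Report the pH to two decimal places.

pH = 4.41

Using pH = pKa + log([base]/[acid]) with [base]/[acid] = 0.059/0.18:
pH = 4.89 + (-0.484) = 4.41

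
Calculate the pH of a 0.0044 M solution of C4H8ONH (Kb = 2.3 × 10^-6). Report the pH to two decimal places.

pH = 10.00

C4H8ONH + H2O ⇌ C4H8ONH2+ + OH-
Let x = [OH-] at equilibrium. Kb = x²/(0.0044 − x).
Neglecting x in the denominator: x = √(2.3 × 10^-6 × 0.0044) = 1.01 × 10^-4 M
Check: 2.3% ionized — well under 5%, approximation valid.
pOH = 4.00, so pH = 14.00 − pOH = 10.00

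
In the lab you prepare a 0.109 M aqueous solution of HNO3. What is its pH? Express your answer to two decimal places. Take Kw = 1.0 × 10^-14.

pH = 0.96

HNO3 is a strong acid and dissociates completely, so [H+] = 0.109 M.
pH = -log(0.109) = 0.96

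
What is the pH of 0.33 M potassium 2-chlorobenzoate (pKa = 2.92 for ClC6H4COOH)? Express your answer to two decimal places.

ClC6H4COO- is the conjugate base of the weak acid ClC6H4COOH.
Ka = 10^(−2.92) = 1.20 × 10^-3
Kb = Kw/Ka = 1.0×10^-14 / 1.20 × 10^-3 = 8.33 × 10^-12
Kb = [OH-]²/(0.33 − [OH-]) = 8.33 × 10^-12
Since Kb ≪ C₀, [OH-] ≈ √(Kb·C₀) = 1.66 × 10^-6 M.
pOH = −log(1.66 × 10^-6) = 5.78; pH = 14.00 − 5.78 = 8.22

pH = 8.22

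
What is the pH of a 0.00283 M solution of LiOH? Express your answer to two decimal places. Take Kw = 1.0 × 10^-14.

pH = 11.45

LiOH is a strong base; [OH-] = 0.00283 M.
pOH = -log(0.00283) = 2.55
pH = 14.00 - 2.55 = 11.45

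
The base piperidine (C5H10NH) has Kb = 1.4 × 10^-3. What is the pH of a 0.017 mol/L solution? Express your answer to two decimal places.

pH = 11.63

C5H10NH + H2O ⇌ C5H10NH2+ + OH-
Kb = [OH-]²/(0.017 − [OH-]) = 1.4 × 10^-3
The 5% rule fails; solving [OH-]² + Kb·[OH-] − Kb·C₀ = 0 exactly:
[OH-] = (−Kb + √(Kb² + 4·Kb·C₀))/2 = 4.23 × 10^-3 M
pOH = −log(4.23 × 10^-3) = 2.37; pH = 14.00 − 2.37 = 11.63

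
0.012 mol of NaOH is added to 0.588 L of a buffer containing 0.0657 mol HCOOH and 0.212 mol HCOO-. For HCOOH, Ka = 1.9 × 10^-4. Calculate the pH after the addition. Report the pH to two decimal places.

OH- converts HCOOH to HCOO-: HCOOH → 0.0537 mol, HCOO- → 0.224 mol.
pKa = −log(1.9 × 10^-4) = 3.721
pH = pKa + log([A⁻]/[HA]) = 3.721 + log(0.224/0.0537) = 3.721 +0.620

pH = 4.34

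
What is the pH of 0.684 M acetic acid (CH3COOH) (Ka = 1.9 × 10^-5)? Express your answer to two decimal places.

pH = 2.44

CH3COOH ⇌ CH3COO- + H+
From the ICE table, Ka = [H+]²/(0.684 − [H+]) = 1.9 × 10^-5.
Since Ka ≪ C₀, [H+] ≈ √(Ka·C₀) = 3.60 × 10^-3 M.
([H+]/C₀ = 0.53% < 5%, so the approximation holds.)
pH = −log(3.60 × 10^-3) = 2.44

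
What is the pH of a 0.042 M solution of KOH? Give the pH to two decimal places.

KOH is a strong base; [OH-] = 0.042 M.
pOH = -log(0.042) = 1.38
pH = 14.00 - 1.38 = 12.62

pH = 12.62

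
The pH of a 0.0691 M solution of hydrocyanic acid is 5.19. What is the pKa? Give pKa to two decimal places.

pKa = 9.22

[H+] = 10^(-5.19) = 6.46 × 10^-6 M
At equilibrium [HA] = 0.0691 − 6.46 × 10^-6 = 6.91 × 10^-2 M
Ka = [H+][A-]/[HA] = (6.46 × 10^-6)² / 6.91 × 10^-2 = 6.04 × 10^-10
pKa = -log(6.04 × 10^-10) = 9.22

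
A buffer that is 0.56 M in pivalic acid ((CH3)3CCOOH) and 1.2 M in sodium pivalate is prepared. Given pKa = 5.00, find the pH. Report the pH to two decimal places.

pH = 5.33

Henderson–Hasselbalch: pH = pKa + log([(CH3)3CCOO-]/[(CH3)3CCOOH]) = 5.00 + log(1.2/0.56)
pH = 5.00 + (+0.331) = 5.33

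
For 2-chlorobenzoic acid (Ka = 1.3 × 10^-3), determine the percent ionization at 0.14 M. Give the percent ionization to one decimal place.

9.2%

ClC6H4COOH ⇌ ClC6H4COO- + H+; let x = [H+] at equilibrium.
Ka = x²/(C₀ − x); solving the quadratic gives x = 1.29 × 10^-2 M.
% ionization = x/C₀ × 100% = 1.29 × 10^-2/0.14 × 100% = 9.2%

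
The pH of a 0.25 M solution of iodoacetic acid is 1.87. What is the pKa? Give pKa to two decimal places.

pKa = 3.11

[H+] = 10^(-1.87) = 1.35 × 10^-2 M
At equilibrium [HA] = 0.25 − 1.35 × 10^-2 = 2.36 × 10^-1 M
Ka = [H+][A-]/[HA] = (1.35 × 10^-2)² / 2.36 × 10^-1 = 7.72 × 10^-4
pKa = -log(7.72 × 10^-4) = 3.11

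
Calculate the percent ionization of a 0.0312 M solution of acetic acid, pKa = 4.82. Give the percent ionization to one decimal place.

2.2%

CH3COOH ⇌ CH3COO- + H+; let x = [H+] at equilibrium.
Ka = 10^(−4.82) = 1.51 × 10^-5
x ≈ √(Ka·C₀) = √(1.51 × 10^-5 × 0.0312) = 6.86 × 10^-4 M
% ionization = x/C₀ × 100% = 6.86 × 10^-4/0.0312 × 100% = 2.2%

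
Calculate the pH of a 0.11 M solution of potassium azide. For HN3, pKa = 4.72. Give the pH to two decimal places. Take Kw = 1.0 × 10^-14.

N3- is the conjugate base of the weak acid HN3.
Ka = 10^(−4.72) = 1.91 × 10^-5
Kb = Kw/Ka = 1.0×10^-14 / 1.91 × 10^-5 = 5.24 × 10^-10
From the ICE table, Kb = [OH-]²/(0.11 − [OH-]) = 5.24 × 10^-10.
Neglecting [OH-] in the denominator: [OH-] = √(5.24 × 10^-10 × 0.11) = 7.59 × 10^-6 M
Check: 0.0069% ionized — well under 5%, approximation valid.
pOH = −log(7.59 × 10^-6) = 5.12; pH = 14.00 − 5.12 = 8.88

pH = 8.88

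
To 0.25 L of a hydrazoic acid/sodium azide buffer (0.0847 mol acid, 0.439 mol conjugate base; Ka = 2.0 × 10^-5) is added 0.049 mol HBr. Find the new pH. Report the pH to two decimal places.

pH = 5.16

After neutralization: n(HN3) = 0.134 mol, n(N3-) = 0.39 mol.
pKa = −log(2.0 × 10^-5) = 4.699
Henderson–Hasselbalch with mole ratio 0.39/0.134: pH = 4.699 + (+0.464)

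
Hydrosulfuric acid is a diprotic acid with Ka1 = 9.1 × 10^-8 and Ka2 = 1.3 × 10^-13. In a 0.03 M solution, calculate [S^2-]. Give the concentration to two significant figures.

1.3 × 10^-13 M

First ionization gives [H+] ≈ [HS-] = 5.22 × 10^-5 M.
Second step: Ka2 = [H+][S^2-]/[HS-] ≈ [S^2-] (since [H+] ≈ [HS-]).
So [S^2-] ≈ Ka2.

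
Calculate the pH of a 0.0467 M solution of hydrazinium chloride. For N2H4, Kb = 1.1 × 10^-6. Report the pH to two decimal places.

pH = 4.69

N2H5+ is the conjugate acid of the weak base N2H4.
Ka = Kw/Kb = 1.0×10^-14 / 1.1 × 10^-6 = 9.09 × 10^-9
Ka = [H+]²/(0.0467 − [H+]) = 9.09 × 10^-9
Since Ka ≪ C₀, [H+] ≈ √(Ka·C₀) = 2.06 × 10^-5 M.
([H+]/C₀ = 0.044% < 5%, so the approximation holds.)
pH = −log[H+] = −log(2.06 × 10^-5) = 4.69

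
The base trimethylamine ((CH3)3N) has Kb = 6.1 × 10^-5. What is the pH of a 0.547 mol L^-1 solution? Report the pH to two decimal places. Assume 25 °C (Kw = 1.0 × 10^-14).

pH = 11.76

(CH3)3N + H2O ⇌ (CH3)3NH+ + OH-
Kb = x²/(0.547 − x) = 6.1 × 10^-5
Assume x ≪ 0.547: x ≈ √(6.1 × 10^-5 × 0.547) = 5.78 × 10^-3 M
(x/C₀ = 1.1% < 5%, so the approximation holds.)
pOH = 2.24, so pH = 14.00 − pOH = 11.76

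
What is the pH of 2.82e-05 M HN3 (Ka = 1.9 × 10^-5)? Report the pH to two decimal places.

pH = 4.81

HN3 ⇌ N3- + H+
From the ICE table, Ka = x²/(2.82e-05 − x) = 1.9 × 10^-5.
Here C₀/Ka ≈ 1.48, so the small-x approximation fails. Use the quadratic:
x = [−1.9e-05 + √(1.9e-05² + 2.14e-09)]/2 = 1.55 × 10^-5 M
pH = −log(1.55 × 10^-5) = 4.81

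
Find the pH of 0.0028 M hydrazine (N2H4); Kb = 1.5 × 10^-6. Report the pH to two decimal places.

N2H4 + H2O ⇌ N2H5+ + OH-
From the ICE table, Kb = [OH-]²/(0.0028 − [OH-]) = 1.5 × 10^-6.
Neglecting [OH-] in the denominator: [OH-] = √(1.5 × 10^-6 × 0.0028) = 6.48 × 10^-5 M
pOH = 4.19, so pH = 14.00 − pOH = 9.81

pH = 9.81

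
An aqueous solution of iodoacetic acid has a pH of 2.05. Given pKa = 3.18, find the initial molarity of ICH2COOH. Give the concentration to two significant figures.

[H+] = 10^(-2.05) = 8.91 × 10^-3 M = x
Ka = 10^(−3.18) = 6.61 × 10^-4
Ka = x²/(C₀ − x) ⇒ C₀ = x + x²/Ka
C₀ = 8.91 × 10^-3 + (8.91 × 10^-3)²/(6.61 × 10^-4) = 1.29 × 10^-1 M

C₀ = 1.3 × 10^-1 M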